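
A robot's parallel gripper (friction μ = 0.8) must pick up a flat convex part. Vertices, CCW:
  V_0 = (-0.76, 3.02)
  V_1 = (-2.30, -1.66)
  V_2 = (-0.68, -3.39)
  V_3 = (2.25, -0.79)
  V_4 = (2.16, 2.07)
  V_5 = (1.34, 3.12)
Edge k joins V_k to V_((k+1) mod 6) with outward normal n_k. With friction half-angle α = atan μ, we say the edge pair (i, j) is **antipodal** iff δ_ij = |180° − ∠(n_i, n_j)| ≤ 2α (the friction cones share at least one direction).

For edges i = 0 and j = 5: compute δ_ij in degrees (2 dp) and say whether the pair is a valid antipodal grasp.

α = atan 0.8 = 38.66°;  2α = 77.32°
edge 0: e_0 = (-1.54, -4.68);  n_0 = (-0.9499, +0.3126)
edge 5: e_5 = (-2.10, -0.10);  n_5 = (-0.0476, +0.9989)
∠(n_0, n_5) = 69.06°
δ = |180° − 69.06°| = 110.94°
110.94° > 2α = 77.32°  →  invalid

δ = 110.94°, invalid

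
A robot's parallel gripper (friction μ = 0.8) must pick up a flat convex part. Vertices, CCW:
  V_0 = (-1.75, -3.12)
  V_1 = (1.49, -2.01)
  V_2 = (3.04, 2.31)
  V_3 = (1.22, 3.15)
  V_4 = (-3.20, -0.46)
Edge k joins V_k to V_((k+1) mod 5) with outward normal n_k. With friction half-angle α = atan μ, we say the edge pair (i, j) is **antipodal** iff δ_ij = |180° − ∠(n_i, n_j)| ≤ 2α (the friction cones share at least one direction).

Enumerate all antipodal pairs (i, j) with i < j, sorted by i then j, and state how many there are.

α = atan 0.8 = 38.66°;  2α = 77.32°
n_0 = (+0.3241, -0.9460)
n_1 = (+0.9412, -0.3377)
n_2 = (+0.4191, +0.9080)
n_3 = (-0.6326, +0.7745)
n_4 = (-0.8780, -0.4786)
  (0,1): δ = 128.65°  ·
  (0,2): δ = 43.69°  ✓
  (0,3): δ = 20.33°  ✓
  (0,4): δ = 99.68°  ·
  (1,2): δ = 95.04°  ·
  (1,3): δ = 31.02°  ✓
  (1,4): δ = 48.33°  ✓
  (2,3): δ = 115.98°  ·
  (2,4): δ = 36.63°  ✓
  (3,4): δ = 100.64°  ·
antipodal pairs: 5

count = 5; pairs: (0,2), (0,3), (1,3), (1,4), (2,4)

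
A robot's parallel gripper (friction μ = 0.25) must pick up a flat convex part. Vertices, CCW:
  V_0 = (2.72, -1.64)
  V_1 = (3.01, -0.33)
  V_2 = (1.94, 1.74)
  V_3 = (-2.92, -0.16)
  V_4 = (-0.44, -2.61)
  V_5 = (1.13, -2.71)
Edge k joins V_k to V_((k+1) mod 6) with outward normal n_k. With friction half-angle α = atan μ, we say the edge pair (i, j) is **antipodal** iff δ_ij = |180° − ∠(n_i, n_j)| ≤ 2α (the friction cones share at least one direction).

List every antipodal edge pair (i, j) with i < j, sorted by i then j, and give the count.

count = 3; pairs: (1,3), (2,4), (2,5)

α = atan 0.25 = 14.04°;  2α = 28.07°
n_0 = (+0.9764, -0.2161)
n_1 = (+0.8883, +0.4592)
n_2 = (-0.3641, +0.9314)
n_3 = (-0.7028, -0.7114)
n_4 = (-0.0636, -0.9980)
n_5 = (+0.5583, -0.8296)
  (0,1): δ = 140.18°  ·
  (0,2): δ = 56.16°  ·
  (0,3): δ = 57.83°  ·
  (0,4): δ = 98.84°  ·
  (0,5): δ = 136.42°  ·
  (1,2): δ = 95.98°  ·
  (1,3): δ = 18.01°  ✓
  (1,4): δ = 59.02°  ·
  (1,5): δ = 96.60°  ·
  (2,3): δ = 66.00°  ·
  (2,4): δ = 25.00°  ✓
  (2,5): δ = 12.59°  ✓
  (3,4): δ = 138.99°  ·
  (3,5): δ = 101.41°  ·
  (4,5): δ = 142.42°  ·
antipodal pairs: 3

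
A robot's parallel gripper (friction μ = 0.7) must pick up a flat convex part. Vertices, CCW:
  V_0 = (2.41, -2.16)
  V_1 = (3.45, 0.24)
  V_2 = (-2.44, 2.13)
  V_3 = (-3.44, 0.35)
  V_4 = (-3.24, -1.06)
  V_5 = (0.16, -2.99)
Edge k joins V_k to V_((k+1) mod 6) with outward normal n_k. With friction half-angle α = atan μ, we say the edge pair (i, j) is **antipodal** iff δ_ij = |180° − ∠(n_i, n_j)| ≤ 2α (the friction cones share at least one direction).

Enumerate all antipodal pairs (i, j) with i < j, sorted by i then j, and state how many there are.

α = atan 0.7 = 34.99°;  2α = 69.98°
n_0 = (+0.9176, -0.3976)
n_1 = (+0.3055, +0.9522)
n_2 = (-0.8718, +0.4898)
n_3 = (-0.9901, -0.1404)
n_4 = (-0.4937, -0.8697)
n_5 = (+0.3461, -0.9382)
  (0,1): δ = 84.36°  ·
  (0,2): δ = 5.90°  ✓
  (0,3): δ = 31.50°  ✓
  (0,4): δ = 83.85°  ·
  (0,5): δ = 133.68°  ·
  (1,2): δ = 101.54°  ·
  (1,3): δ = 64.14°  ✓
  (1,4): δ = 11.79°  ✓
  (1,5): δ = 38.04°  ✓
  (2,3): δ = 142.60°  ·
  (2,4): δ = 90.25°  ·
  (2,5): δ = 40.42°  ✓
  (3,4): δ = 127.65°  ·
  (3,5): δ = 77.82°  ·
  (4,5): δ = 130.17°  ·
antipodal pairs: 6

count = 6; pairs: (0,2), (0,3), (1,3), (1,4), (1,5), (2,5)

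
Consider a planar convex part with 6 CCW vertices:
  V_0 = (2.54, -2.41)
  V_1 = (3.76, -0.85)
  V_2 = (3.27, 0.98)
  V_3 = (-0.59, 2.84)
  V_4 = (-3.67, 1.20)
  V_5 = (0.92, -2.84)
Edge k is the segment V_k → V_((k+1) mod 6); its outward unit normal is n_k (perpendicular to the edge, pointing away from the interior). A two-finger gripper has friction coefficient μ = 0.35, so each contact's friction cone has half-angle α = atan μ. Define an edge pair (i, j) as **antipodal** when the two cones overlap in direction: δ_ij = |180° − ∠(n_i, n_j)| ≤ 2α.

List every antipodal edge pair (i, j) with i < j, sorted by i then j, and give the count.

count = 4; pairs: (0,3), (1,4), (2,4), (3,5)

α = atan 0.35 = 19.29°;  2α = 38.58°
n_0 = (+0.7877, -0.6160)
n_1 = (+0.9660, +0.2586)
n_2 = (+0.4341, +0.9009)
n_3 = (-0.4700, +0.8827)
n_4 = (-0.6607, -0.7506)
n_5 = (+0.2565, -0.9665)
  (0,1): δ = 126.98°  ·
  (0,2): δ = 77.70°  ·
  (0,3): δ = 23.94°  ✓
  (0,4): δ = 86.67°  ·
  (0,5): δ = 142.89°  ·
  (1,2): δ = 130.72°  ·
  (1,3): δ = 76.96°  ·
  (1,4): δ = 33.66°  ✓
  (1,5): δ = 89.88°  ·
  (2,3): δ = 126.24°  ·
  (2,4): δ = 15.63°  ✓
  (2,5): δ = 40.59°  ·
  (3,4): δ = 69.39°  ·
  (3,5): δ = 13.17°  ✓
  (4,5): δ = 123.78°  ·
antipodal pairs: 4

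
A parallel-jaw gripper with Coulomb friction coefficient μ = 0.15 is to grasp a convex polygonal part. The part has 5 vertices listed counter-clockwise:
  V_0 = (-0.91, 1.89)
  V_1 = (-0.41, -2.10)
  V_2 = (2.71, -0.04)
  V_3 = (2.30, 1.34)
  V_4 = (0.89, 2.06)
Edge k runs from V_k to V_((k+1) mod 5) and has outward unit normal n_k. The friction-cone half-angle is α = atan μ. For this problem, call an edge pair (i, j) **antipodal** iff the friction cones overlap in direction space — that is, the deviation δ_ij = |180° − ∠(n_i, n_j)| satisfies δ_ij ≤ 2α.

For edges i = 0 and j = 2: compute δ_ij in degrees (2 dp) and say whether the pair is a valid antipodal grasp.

δ = 9.40°, valid

α = atan 0.15 = 8.53°;  2α = 17.06°
edge 0: e_0 = (+0.50, -3.99);  n_0 = (-0.9922, -0.1243)
edge 2: e_2 = (-0.41, +1.38);  n_2 = (+0.9586, +0.2848)
∠(n_0, n_2) = 170.60°
δ = |180° − 170.60°| = 9.40°
9.40° ≤ 2α = 17.06°  →  valid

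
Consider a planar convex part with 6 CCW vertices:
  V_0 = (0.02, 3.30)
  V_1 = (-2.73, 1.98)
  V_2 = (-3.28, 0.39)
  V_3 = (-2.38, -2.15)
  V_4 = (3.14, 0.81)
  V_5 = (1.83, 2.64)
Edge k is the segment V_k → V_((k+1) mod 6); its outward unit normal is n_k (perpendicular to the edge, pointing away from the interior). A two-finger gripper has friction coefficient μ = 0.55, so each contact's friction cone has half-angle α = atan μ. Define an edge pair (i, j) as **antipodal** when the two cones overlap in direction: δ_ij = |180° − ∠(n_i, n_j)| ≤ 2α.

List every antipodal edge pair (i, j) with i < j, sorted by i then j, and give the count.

α = atan 0.55 = 28.81°;  2α = 57.62°
n_0 = (-0.4327, +0.9015)
n_1 = (-0.9451, +0.3269)
n_2 = (-0.9426, -0.3340)
n_3 = (+0.4726, -0.8813)
n_4 = (+0.8131, +0.5821)
n_5 = (+0.3426, +0.9395)
  (0,1): δ = 134.72°  ·
  (0,2): δ = 96.13°  ·
  (0,3): δ = 2.56°  ✓
  (0,4): δ = 99.96°  ·
  (0,5): δ = 134.33°  ·
  (1,2): δ = 141.41°  ·
  (1,3): δ = 42.72°  ✓
  (1,4): δ = 54.68°  ✓
  (1,5): δ = 89.05°  ·
  (2,3): δ = 81.31°  ·
  (2,4): δ = 16.09°  ✓
  (2,5): δ = 50.46°  ✓
  (3,4): δ = 82.60°  ·
  (3,5): δ = 48.24°  ✓
  (4,5): δ = 145.63°  ·
antipodal pairs: 6

count = 6; pairs: (0,3), (1,3), (1,4), (2,4), (2,5), (3,5)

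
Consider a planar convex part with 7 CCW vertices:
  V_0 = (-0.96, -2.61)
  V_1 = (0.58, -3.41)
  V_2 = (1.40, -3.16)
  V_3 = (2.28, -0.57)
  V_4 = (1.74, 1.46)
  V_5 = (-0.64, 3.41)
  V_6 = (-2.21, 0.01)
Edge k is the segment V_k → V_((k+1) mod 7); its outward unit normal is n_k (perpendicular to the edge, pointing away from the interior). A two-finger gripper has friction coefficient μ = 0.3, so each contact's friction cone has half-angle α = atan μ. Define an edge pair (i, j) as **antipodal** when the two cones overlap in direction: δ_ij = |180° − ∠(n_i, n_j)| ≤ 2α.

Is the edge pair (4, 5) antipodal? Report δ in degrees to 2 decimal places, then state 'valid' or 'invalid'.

α = atan 0.3 = 16.70°;  2α = 33.40°
edge 4: e_4 = (-2.38, +1.95);  n_4 = (+0.6338, +0.7735)
edge 5: e_5 = (-1.57, -3.40);  n_5 = (-0.9079, +0.4192)
∠(n_4, n_5) = 104.54°
δ = |180° − 104.54°| = 75.46°
75.46° > 2α = 33.40°  →  invalid

δ = 75.46°, invalid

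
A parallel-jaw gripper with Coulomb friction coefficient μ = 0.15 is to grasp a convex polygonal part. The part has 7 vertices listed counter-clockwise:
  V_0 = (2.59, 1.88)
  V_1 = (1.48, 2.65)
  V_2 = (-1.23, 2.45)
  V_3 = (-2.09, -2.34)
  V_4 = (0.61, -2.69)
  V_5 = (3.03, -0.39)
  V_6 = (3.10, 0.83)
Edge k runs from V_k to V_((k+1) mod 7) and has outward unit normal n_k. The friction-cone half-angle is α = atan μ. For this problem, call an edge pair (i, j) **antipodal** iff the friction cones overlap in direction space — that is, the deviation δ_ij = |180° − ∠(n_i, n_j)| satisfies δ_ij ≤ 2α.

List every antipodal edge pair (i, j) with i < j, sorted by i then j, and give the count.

count = 2; pairs: (1,3), (2,5)

α = atan 0.15 = 8.53°;  2α = 17.06°
n_0 = (+0.5700, +0.8217)
n_1 = (-0.0736, +0.9973)
n_2 = (-0.9843, +0.1767)
n_3 = (-0.1286, -0.9917)
n_4 = (+0.6889, -0.7248)
n_5 = (+0.9984, -0.0573)
n_6 = (+0.8995, +0.4369)
  (0,1): δ = 141.03°  ·
  (0,2): δ = 65.43°  ·
  (0,3): δ = 27.36°  ·
  (0,4): δ = 78.29°  ·
  (0,5): δ = 121.46°  ·
  (0,6): δ = 150.66°  ·
  (1,2): δ = 104.40°  ·
  (1,3): δ = 11.61°  ✓
  (1,4): δ = 39.32°  ·
  (1,5): δ = 82.50°  ·
  (1,6): δ = 111.69°  ·
  (2,3): δ = 87.21°  ·
  (2,4): δ = 36.28°  ·
  (2,5): δ = 6.89°  ✓
  (2,6): δ = 36.08°  ·
  (3,4): δ = 129.07°  ·
  (3,5): δ = 85.90°  ·
  (3,6): δ = 56.71°  ·
  (4,5): δ = 136.83°  ·
  (4,6): δ = 107.64°  ·
  (5,6): δ = 150.81°  ·
antipodal pairs: 2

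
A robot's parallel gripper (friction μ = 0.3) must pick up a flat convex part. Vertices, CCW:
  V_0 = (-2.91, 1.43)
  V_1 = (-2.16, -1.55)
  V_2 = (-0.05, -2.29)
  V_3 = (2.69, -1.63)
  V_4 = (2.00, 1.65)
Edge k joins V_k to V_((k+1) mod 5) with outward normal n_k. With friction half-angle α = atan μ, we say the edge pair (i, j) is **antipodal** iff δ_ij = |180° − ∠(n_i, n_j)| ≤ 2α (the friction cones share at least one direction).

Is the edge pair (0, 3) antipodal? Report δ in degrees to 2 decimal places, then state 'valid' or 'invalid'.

δ = 2.25°, valid

α = atan 0.3 = 16.70°;  2α = 33.40°
edge 0: e_0 = (+0.75, -2.98);  n_0 = (-0.9698, -0.2441)
edge 3: e_3 = (-0.69, +3.28);  n_3 = (+0.9786, +0.2059)
∠(n_0, n_3) = 177.75°
δ = |180° − 177.75°| = 2.25°
2.25° ≤ 2α = 33.40°  →  valid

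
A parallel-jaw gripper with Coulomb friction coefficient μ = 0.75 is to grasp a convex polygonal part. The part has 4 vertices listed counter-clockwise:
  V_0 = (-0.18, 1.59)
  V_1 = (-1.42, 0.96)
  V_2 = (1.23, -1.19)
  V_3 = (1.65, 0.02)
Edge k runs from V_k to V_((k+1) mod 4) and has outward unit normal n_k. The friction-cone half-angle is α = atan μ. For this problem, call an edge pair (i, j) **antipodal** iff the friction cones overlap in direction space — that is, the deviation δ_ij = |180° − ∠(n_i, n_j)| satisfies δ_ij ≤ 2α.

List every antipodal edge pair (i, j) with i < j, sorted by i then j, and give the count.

α = atan 0.75 = 36.87°;  2α = 73.74°
n_0 = (-0.4530, +0.8915)
n_1 = (-0.6300, -0.7766)
n_2 = (+0.9447, -0.3279)
n_3 = (+0.6511, +0.7590)
  (0,1): δ = 65.99°  ✓
  (0,2): δ = 43.92°  ✓
  (0,3): δ = 112.44°  ·
  (1,2): δ = 70.09°  ✓
  (1,3): δ = 1.57°  ✓
  (2,3): δ = 111.48°  ·
antipodal pairs: 4

count = 4; pairs: (0,1), (0,2), (1,2), (1,3)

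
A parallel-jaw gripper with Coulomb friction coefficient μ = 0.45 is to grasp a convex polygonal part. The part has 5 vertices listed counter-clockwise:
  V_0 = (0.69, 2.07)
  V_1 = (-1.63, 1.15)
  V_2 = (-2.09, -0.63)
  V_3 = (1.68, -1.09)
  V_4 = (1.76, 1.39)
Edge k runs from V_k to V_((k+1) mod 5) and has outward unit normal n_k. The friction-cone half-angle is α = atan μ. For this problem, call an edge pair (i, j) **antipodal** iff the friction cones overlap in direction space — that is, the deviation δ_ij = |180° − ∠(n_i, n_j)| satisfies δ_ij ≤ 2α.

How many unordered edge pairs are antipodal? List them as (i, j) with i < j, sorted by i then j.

α = atan 0.45 = 24.23°;  2α = 48.46°
n_0 = (-0.3686, +0.9296)
n_1 = (-0.9682, +0.2502)
n_2 = (-0.1211, -0.9926)
n_3 = (+0.9995, -0.0322)
n_4 = (+0.5364, +0.8440)
  (0,1): δ = 126.12°  ·
  (0,2): δ = 28.59°  ✓
  (0,3): δ = 66.52°  ·
  (0,4): δ = 125.93°  ·
  (1,2): δ = 82.47°  ·
  (1,3): δ = 12.64°  ✓
  (1,4): δ = 72.05°  ·
  (2,3): δ = 84.89°  ·
  (2,4): δ = 25.48°  ✓
  (3,4): δ = 120.59°  ·
antipodal pairs: 3

count = 3; pairs: (0,2), (1,3), (2,4)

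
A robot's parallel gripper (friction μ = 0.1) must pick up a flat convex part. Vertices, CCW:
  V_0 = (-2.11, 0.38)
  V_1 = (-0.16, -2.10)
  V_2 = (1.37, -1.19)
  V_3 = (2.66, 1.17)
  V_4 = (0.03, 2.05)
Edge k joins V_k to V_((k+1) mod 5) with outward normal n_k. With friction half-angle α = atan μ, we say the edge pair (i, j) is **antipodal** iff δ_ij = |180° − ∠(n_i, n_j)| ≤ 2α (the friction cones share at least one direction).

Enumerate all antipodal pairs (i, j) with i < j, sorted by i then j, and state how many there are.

α = atan 0.1 = 5.71°;  2α = 11.42°
n_0 = (-0.7861, -0.6181)
n_1 = (+0.5112, -0.8595)
n_2 = (+0.8775, -0.4796)
n_3 = (+0.3173, +0.9483)
n_4 = (-0.6152, +0.7884)
  (0,1): δ = 97.43°  ·
  (0,2): δ = 66.84°  ·
  (0,3): δ = 33.32°  ·
  (0,4): δ = 89.79°  ·
  (1,2): δ = 149.40°  ·
  (1,3): δ = 49.24°  ·
  (1,4): δ = 7.22°  ✓
  (2,3): δ = 79.84°  ·
  (2,4): δ = 23.37°  ·
  (3,4): δ = 123.53°  ·
antipodal pairs: 1

count = 1; pairs: (1,4)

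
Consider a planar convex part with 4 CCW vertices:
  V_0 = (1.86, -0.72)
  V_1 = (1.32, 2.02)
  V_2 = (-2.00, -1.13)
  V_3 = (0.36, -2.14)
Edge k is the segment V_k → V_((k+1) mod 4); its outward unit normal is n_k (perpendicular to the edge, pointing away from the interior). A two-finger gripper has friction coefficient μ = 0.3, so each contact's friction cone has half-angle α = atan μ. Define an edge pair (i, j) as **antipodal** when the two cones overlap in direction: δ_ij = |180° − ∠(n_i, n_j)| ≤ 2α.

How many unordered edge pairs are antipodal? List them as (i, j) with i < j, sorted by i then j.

α = atan 0.3 = 16.70°;  2α = 33.40°
n_0 = (+0.9811, +0.1934)
n_1 = (-0.6883, +0.7254)
n_2 = (-0.3934, -0.9193)
n_3 = (+0.6875, -0.7262)
  (0,1): δ = 57.65°  ·
  (0,2): δ = 55.68°  ·
  (0,3): δ = 122.28°  ·
  (1,2): δ = 66.66°  ·
  (1,3): δ = 0.06°  ✓
  (2,3): δ = 113.40°  ·
antipodal pairs: 1

count = 1; pairs: (1,3)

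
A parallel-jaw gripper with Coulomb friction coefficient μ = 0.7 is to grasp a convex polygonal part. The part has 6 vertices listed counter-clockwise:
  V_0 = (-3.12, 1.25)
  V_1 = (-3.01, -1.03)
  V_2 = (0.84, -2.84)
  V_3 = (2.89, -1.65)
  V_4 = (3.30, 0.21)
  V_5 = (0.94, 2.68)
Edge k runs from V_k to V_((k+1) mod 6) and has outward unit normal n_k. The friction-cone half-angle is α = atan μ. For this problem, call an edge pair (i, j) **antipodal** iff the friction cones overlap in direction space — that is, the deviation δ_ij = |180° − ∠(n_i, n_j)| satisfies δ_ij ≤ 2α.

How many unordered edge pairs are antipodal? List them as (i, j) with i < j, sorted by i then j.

α = atan 0.7 = 34.99°;  2α = 69.98°
n_0 = (-0.9988, -0.0482)
n_1 = (-0.4255, -0.9050)
n_2 = (+0.5020, -0.8648)
n_3 = (+0.9766, -0.2153)
n_4 = (+0.7230, +0.6908)
n_5 = (-0.3322, +0.9432)
  (0,1): δ = 117.94°  ·
  (0,2): δ = 62.63°  ✓
  (0,3): δ = 15.19°  ✓
  (0,4): δ = 40.93°  ✓
  (0,5): δ = 106.64°  ·
  (1,2): δ = 124.69°  ·
  (1,3): δ = 77.25°  ·
  (1,4): δ = 21.13°  ✓
  (1,5): δ = 44.58°  ✓
  (2,3): δ = 132.57°  ·
  (2,4): δ = 76.44°  ·
  (2,5): δ = 10.73°  ✓
  (3,4): δ = 123.87°  ·
  (3,5): δ = 58.17°  ✓
  (4,5): δ = 114.29°  ·
antipodal pairs: 7

count = 7; pairs: (0,2), (0,3), (0,4), (1,4), (1,5), (2,5), (3,5)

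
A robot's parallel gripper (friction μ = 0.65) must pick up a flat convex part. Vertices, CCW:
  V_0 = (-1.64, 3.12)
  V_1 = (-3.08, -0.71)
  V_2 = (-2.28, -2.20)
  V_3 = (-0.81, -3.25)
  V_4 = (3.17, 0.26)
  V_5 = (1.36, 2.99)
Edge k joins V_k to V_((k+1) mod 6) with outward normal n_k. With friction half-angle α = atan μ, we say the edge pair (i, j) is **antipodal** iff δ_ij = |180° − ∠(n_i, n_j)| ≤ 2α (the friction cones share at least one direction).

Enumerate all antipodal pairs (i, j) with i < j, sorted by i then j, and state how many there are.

α = atan 0.65 = 33.02°;  2α = 66.05°
n_0 = (-0.9360, +0.3519)
n_1 = (-0.8810, -0.4730)
n_2 = (-0.5812, -0.8137)
n_3 = (+0.6614, -0.7500)
n_4 = (+0.8335, +0.5526)
n_5 = (+0.0433, +0.9991)
  (0,1): δ = 131.16°  ·
  (0,2): δ = 104.93°  ·
  (0,3): δ = 27.99°  ✓
  (0,4): δ = 54.15°  ✓
  (0,5): δ = 108.12°  ·
  (1,2): δ = 153.77°  ·
  (1,3): δ = 76.82°  ·
  (1,4): δ = 5.31°  ✓
  (1,5): δ = 59.29°  ✓
  (2,3): δ = 103.05°  ·
  (2,4): δ = 20.92°  ✓
  (2,5): δ = 33.06°  ✓
  (3,4): δ = 97.86°  ·
  (3,5): δ = 43.89°  ✓
  (4,5): δ = 126.03°  ·
antipodal pairs: 7

count = 7; pairs: (0,3), (0,4), (1,4), (1,5), (2,4), (2,5), (3,5)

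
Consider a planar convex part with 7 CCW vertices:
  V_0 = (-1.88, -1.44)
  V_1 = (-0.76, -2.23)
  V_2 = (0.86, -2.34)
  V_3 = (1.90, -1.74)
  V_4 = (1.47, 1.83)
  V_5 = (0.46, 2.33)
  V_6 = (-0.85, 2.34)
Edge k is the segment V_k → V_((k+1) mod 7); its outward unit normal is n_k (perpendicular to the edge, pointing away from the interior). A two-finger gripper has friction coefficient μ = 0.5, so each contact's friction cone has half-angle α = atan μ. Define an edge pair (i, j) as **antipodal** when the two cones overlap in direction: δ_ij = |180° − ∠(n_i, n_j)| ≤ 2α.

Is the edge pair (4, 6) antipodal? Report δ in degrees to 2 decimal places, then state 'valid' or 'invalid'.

δ = 78.90°, invalid

α = atan 0.5 = 26.57°;  2α = 53.13°
edge 4: e_4 = (-1.01, +0.50);  n_4 = (+0.4437, +0.8962)
edge 6: e_6 = (-1.03, -3.78);  n_6 = (-0.9648, +0.2629)
∠(n_4, n_6) = 101.10°
δ = |180° − 101.10°| = 78.90°
78.90° > 2α = 53.13°  →  invalid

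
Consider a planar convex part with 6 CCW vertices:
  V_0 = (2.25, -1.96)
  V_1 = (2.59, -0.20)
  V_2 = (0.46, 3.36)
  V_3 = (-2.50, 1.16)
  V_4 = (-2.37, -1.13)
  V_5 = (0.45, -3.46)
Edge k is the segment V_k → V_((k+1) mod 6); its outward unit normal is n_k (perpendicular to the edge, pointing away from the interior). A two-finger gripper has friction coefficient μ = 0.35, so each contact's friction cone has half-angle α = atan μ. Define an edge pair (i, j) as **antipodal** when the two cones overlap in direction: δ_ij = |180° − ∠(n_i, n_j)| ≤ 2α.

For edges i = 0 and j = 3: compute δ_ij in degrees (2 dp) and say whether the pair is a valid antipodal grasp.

δ = 14.18°, valid

α = atan 0.35 = 19.29°;  2α = 38.58°
edge 0: e_0 = (+0.34, +1.76);  n_0 = (+0.9818, -0.1897)
edge 3: e_3 = (+0.13, -2.29);  n_3 = (-0.9984, -0.0567)
∠(n_0, n_3) = 165.82°
δ = |180° − 165.82°| = 14.18°
14.18° ≤ 2α = 38.58°  →  valid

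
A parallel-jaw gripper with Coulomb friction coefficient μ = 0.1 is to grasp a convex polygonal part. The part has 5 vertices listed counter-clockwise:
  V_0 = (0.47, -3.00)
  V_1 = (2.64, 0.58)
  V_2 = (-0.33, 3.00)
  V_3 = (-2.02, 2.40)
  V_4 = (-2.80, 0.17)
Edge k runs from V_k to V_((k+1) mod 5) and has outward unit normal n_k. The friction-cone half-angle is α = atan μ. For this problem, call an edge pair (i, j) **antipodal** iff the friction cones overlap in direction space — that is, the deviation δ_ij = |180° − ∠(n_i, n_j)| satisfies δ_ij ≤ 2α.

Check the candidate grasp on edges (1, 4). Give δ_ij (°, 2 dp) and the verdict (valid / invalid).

δ = 4.94°, valid

α = atan 0.1 = 5.71°;  2α = 11.42°
edge 1: e_1 = (-2.97, +2.42);  n_1 = (+0.6317, +0.7752)
edge 4: e_4 = (+3.27, -3.17);  n_4 = (-0.6960, -0.7180)
∠(n_1, n_4) = 175.06°
δ = |180° − 175.06°| = 4.94°
4.94° ≤ 2α = 11.42°  →  valid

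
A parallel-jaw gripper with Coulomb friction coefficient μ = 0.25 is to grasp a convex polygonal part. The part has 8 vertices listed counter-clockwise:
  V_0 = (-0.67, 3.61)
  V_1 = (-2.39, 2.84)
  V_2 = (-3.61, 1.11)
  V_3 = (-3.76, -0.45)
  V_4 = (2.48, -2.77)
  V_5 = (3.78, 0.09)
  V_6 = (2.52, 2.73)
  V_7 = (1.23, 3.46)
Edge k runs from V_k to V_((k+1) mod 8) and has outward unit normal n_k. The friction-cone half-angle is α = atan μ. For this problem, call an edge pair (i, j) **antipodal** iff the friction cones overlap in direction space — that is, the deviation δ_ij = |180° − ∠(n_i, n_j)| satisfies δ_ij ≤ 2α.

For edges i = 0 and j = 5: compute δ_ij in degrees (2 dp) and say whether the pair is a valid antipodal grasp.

α = atan 0.25 = 14.04°;  2α = 28.07°
edge 0: e_0 = (-1.72, -0.77);  n_0 = (-0.4086, +0.9127)
edge 5: e_5 = (-1.26, +2.64);  n_5 = (+0.9025, +0.4307)
∠(n_0, n_5) = 88.60°
δ = |180° − 88.60°| = 91.40°
91.40° > 2α = 28.07°  →  invalid

δ = 91.40°, invalid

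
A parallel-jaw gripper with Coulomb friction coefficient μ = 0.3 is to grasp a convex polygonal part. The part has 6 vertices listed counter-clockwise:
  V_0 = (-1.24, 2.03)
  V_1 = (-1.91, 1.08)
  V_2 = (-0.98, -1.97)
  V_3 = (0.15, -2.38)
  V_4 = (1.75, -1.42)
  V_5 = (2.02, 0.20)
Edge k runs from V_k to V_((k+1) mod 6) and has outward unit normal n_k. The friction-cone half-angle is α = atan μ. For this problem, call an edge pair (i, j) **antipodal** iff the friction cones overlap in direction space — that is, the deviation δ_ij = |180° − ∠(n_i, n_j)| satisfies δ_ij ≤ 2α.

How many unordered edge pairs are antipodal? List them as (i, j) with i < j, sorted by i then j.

α = atan 0.3 = 16.70°;  2α = 33.40°
n_0 = (-0.8172, +0.5763)
n_1 = (-0.9565, -0.2917)
n_2 = (-0.3411, -0.9400)
n_3 = (+0.5145, -0.8575)
n_4 = (+0.9864, -0.1644)
n_5 = (+0.4895, +0.8720)
  (0,1): δ = 127.85°  ·
  (0,2): δ = 74.75°  ·
  (0,3): δ = 23.84°  ✓
  (0,4): δ = 25.73°  ✓
  (0,5): δ = 95.89°  ·
  (1,2): δ = 126.90°  ·
  (1,3): δ = 75.99°  ·
  (1,4): δ = 26.42°  ✓
  (1,5): δ = 43.73°  ·
  (2,3): δ = 129.09°  ·
  (2,4): δ = 79.52°  ·
  (2,5): δ = 9.37°  ✓
  (3,4): δ = 130.43°  ·
  (3,5): δ = 60.27°  ·
  (4,5): δ = 109.85°  ·
antipodal pairs: 4

count = 4; pairs: (0,3), (0,4), (1,4), (2,5)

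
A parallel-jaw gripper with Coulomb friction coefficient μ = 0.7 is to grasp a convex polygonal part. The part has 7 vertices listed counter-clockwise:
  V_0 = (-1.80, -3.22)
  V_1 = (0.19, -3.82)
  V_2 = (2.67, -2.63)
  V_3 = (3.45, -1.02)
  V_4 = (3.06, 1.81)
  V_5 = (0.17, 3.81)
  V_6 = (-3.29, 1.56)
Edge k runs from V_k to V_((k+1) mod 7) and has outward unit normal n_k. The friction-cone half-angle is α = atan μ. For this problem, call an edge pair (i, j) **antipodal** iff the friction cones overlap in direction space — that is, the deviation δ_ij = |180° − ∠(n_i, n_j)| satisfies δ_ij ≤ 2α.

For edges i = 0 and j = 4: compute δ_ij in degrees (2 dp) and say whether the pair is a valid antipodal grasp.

δ = 17.91°, valid

α = atan 0.7 = 34.99°;  2α = 69.98°
edge 0: e_0 = (+1.99, -0.60);  n_0 = (-0.2887, -0.9574)
edge 4: e_4 = (-2.89, +2.00);  n_4 = (+0.5691, +0.8223)
∠(n_0, n_4) = 162.09°
δ = |180° − 162.09°| = 17.91°
17.91° ≤ 2α = 69.98°  →  valid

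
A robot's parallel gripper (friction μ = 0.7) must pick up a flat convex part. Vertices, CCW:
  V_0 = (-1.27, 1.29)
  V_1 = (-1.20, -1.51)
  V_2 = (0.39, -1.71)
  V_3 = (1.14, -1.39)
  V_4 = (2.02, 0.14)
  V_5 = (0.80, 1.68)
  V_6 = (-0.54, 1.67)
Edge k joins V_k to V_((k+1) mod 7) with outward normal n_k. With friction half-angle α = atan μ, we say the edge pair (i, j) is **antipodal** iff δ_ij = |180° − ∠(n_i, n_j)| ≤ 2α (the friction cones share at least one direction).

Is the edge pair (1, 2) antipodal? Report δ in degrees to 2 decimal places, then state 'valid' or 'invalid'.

δ = 149.72°, invalid

α = atan 0.7 = 34.99°;  2α = 69.98°
edge 1: e_1 = (+1.59, -0.20);  n_1 = (-0.1248, -0.9922)
edge 2: e_2 = (+0.75, +0.32);  n_2 = (+0.3924, -0.9198)
∠(n_1, n_2) = 30.28°
δ = |180° − 30.28°| = 149.72°
149.72° > 2α = 69.98°  →  invalid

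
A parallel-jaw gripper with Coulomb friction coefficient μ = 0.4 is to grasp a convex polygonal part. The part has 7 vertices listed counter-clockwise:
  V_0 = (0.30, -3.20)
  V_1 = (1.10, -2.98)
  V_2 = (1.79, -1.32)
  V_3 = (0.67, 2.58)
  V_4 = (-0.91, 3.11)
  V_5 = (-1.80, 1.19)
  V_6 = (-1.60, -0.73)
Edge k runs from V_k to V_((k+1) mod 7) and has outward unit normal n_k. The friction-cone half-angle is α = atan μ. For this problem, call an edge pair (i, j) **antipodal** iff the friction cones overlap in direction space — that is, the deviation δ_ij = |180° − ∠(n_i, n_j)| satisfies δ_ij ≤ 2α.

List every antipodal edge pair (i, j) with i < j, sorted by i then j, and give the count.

count = 7; pairs: (0,3), (1,4), (1,5), (2,4), (2,5), (2,6), (3,6)

α = atan 0.4 = 21.80°;  2α = 43.60°
n_0 = (+0.2652, -0.9642)
n_1 = (+0.9234, -0.3838)
n_2 = (+0.9612, +0.2760)
n_3 = (+0.3180, +0.9481)
n_4 = (-0.9073, +0.4206)
n_5 = (-0.9946, -0.1036)
n_6 = (-0.7926, -0.6097)
  (0,1): δ = 127.95°  ·
  (0,2): δ = 89.35°  ·
  (0,3): δ = 33.92°  ✓
  (0,4): δ = 49.75°  ·
  (0,5): δ = 80.57°  ·
  (0,6): δ = 112.19°  ·
  (1,2): δ = 141.41°  ·
  (1,3): δ = 85.97°  ·
  (1,4): δ = 2.30°  ✓
  (1,5): δ = 28.52°  ✓
  (1,6): δ = 60.14°  ·
  (2,3): δ = 124.57°  ·
  (2,4): δ = 40.89°  ✓
  (2,5): δ = 10.08°  ✓
  (2,6): δ = 21.55°  ✓
  (3,4): δ = 96.33°  ·
  (3,5): δ = 65.51°  ·
  (3,6): δ = 33.89°  ✓
  (4,5): δ = 149.18°  ·
  (4,6): δ = 117.56°  ·
  (5,6): δ = 148.38°  ·
antipodal pairs: 7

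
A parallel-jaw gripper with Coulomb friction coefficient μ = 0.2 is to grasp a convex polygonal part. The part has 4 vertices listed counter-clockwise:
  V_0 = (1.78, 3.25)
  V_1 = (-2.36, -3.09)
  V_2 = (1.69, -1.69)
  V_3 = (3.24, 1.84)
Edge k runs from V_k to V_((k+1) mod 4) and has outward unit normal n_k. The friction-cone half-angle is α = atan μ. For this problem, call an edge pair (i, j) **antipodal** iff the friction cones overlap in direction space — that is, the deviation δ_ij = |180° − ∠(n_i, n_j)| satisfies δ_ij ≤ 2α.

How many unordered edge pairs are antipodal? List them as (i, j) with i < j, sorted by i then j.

α = atan 0.2 = 11.31°;  2α = 22.62°
n_0 = (-0.8373, +0.5468)
n_1 = (+0.3267, -0.9451)
n_2 = (+0.9156, -0.4020)
n_3 = (+0.6947, +0.7193)
  (0,1): δ = 37.79°  ·
  (0,2): δ = 9.44°  ✓
  (0,3): δ = 79.14°  ·
  (1,2): δ = 132.78°  ·
  (1,3): δ = 63.07°  ·
  (2,3): δ = 110.30°  ·
antipodal pairs: 1

count = 1; pairs: (0,2)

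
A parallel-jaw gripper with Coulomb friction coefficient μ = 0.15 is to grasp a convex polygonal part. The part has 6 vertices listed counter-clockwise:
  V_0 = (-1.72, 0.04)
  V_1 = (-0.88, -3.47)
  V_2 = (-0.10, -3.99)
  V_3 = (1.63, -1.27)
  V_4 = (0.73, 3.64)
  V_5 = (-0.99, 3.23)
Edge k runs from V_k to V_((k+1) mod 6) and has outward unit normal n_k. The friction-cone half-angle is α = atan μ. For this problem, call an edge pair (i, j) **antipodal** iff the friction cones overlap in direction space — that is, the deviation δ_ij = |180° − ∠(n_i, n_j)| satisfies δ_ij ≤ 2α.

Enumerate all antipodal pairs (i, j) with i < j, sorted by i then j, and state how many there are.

α = atan 0.15 = 8.53°;  2α = 17.06°
n_0 = (-0.9725, -0.2327)
n_1 = (-0.5547, -0.8321)
n_2 = (+0.8438, -0.5367)
n_3 = (+0.9836, +0.1803)
n_4 = (-0.2319, +0.9727)
n_5 = (-0.9748, +0.2231)
  (0,1): δ = 137.15°  ·
  (0,2): δ = 45.92°  ·
  (0,3): δ = 3.07°  ✓
  (0,4): δ = 89.95°  ·
  (0,5): δ = 153.65°  ·
  (1,2): δ = 88.77°  ·
  (1,3): δ = 45.92°  ·
  (1,4): δ = 47.10°  ·
  (1,5): δ = 110.80°  ·
  (2,3): δ = 137.16°  ·
  (2,4): δ = 44.13°  ·
  (2,5): δ = 19.57°  ·
  (3,4): δ = 86.98°  ·
  (3,5): δ = 23.28°  ·
  (4,5): δ = 116.30°  ·
antipodal pairs: 1

count = 1; pairs: (0,3)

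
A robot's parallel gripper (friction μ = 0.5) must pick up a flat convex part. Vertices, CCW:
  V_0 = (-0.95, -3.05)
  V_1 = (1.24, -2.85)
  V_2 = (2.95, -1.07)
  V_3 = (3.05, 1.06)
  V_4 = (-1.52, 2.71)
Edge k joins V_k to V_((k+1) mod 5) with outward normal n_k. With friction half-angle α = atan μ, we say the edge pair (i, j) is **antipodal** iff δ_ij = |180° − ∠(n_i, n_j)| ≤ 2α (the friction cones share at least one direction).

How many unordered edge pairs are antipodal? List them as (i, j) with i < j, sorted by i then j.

α = atan 0.5 = 26.57°;  2α = 53.13°
n_0 = (+0.0909, -0.9959)
n_1 = (+0.7211, -0.6928)
n_2 = (+0.9989, -0.0469)
n_3 = (+0.3396, +0.9406)
n_4 = (-0.9951, -0.0985)
  (0,1): δ = 139.07°  ·
  (0,2): δ = 97.91°  ·
  (0,3): δ = 25.07°  ✓
  (0,4): δ = 90.43°  ·
  (1,2): δ = 138.84°  ·
  (1,3): δ = 66.00°  ·
  (1,4): δ = 49.50°  ✓
  (2,3): δ = 107.16°  ·
  (2,4): δ = 8.34°  ✓
  (3,4): δ = 64.50°  ·
antipodal pairs: 3

count = 3; pairs: (0,3), (1,4), (2,4)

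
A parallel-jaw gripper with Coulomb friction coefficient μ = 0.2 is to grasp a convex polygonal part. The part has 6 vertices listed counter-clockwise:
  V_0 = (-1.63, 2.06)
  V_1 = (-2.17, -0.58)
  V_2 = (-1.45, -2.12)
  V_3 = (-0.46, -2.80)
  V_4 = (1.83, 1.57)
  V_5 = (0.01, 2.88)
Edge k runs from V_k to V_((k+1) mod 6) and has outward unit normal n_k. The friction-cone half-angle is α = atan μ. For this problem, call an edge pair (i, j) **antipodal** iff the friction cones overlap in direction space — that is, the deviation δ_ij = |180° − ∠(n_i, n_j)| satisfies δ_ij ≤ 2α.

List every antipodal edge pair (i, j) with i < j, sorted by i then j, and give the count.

count = 2; pairs: (0,3), (2,4)

α = atan 0.2 = 11.31°;  2α = 22.62°
n_0 = (-0.9797, +0.2004)
n_1 = (-0.9059, -0.4235)
n_2 = (-0.5662, -0.8243)
n_3 = (+0.8858, -0.4642)
n_4 = (+0.5842, +0.8116)
n_5 = (-0.4472, +0.8944)
  (0,1): δ = 143.38°  ·
  (0,2): δ = 112.92°  ·
  (0,3): δ = 16.10°  ✓
  (0,4): δ = 65.81°  ·
  (0,5): δ = 128.13°  ·
  (1,2): δ = 149.54°  ·
  (1,3): δ = 52.71°  ·
  (1,4): δ = 29.20°  ·
  (1,5): δ = 91.51°  ·
  (2,3): δ = 83.17°  ·
  (2,4): δ = 1.26°  ✓
  (2,5): δ = 61.05°  ·
  (3,4): δ = 98.09°  ·
  (3,5): δ = 35.78°  ·
  (4,5): δ = 117.69°  ·
antipodal pairs: 2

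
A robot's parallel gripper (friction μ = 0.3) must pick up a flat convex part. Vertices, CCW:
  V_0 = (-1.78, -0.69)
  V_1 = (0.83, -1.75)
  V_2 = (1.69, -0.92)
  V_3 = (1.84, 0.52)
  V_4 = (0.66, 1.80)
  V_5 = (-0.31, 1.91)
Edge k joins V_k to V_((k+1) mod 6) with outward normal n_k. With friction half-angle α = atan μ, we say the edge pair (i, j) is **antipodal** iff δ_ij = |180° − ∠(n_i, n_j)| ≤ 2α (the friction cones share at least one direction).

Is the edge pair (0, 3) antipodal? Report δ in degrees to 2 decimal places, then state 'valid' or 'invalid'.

α = atan 0.3 = 16.70°;  2α = 33.40°
edge 0: e_0 = (+2.61, -1.06);  n_0 = (-0.3763, -0.9265)
edge 3: e_3 = (-1.18, +1.28);  n_3 = (+0.7352, +0.6778)
∠(n_0, n_3) = 154.78°
δ = |180° − 154.78°| = 25.22°
25.22° ≤ 2α = 33.40°  →  valid

δ = 25.22°, valid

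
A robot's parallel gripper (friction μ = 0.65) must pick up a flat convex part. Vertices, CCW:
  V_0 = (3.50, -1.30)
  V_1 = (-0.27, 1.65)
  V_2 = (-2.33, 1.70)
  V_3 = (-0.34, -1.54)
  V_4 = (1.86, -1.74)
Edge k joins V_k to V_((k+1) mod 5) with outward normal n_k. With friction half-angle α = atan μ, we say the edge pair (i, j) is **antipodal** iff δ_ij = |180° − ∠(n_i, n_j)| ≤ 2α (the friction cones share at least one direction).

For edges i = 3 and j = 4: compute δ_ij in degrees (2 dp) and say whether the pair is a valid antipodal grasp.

δ = 159.79°, invalid

α = atan 0.65 = 33.02°;  2α = 66.05°
edge 3: e_3 = (+2.20, -0.20);  n_3 = (-0.0905, -0.9959)
edge 4: e_4 = (+1.64, +0.44);  n_4 = (+0.2591, -0.9658)
∠(n_3, n_4) = 20.21°
δ = |180° − 20.21°| = 159.79°
159.79° > 2α = 66.05°  →  invalid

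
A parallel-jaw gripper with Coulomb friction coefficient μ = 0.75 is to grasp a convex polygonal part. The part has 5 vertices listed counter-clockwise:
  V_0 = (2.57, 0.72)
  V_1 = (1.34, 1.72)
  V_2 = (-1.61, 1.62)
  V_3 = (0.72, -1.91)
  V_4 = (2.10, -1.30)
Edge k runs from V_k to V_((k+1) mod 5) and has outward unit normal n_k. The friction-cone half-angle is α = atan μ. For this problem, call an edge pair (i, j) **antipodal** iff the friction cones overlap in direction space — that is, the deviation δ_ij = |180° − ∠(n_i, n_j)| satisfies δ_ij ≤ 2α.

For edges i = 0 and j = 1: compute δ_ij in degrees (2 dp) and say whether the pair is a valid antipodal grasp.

α = atan 0.75 = 36.87°;  2α = 73.74°
edge 0: e_0 = (-1.23, +1.00);  n_0 = (+0.6308, +0.7759)
edge 1: e_1 = (-2.95, -0.10);  n_1 = (-0.0339, +0.9994)
∠(n_0, n_1) = 41.05°
δ = |180° − 41.05°| = 138.95°
138.95° > 2α = 73.74°  →  invalid

δ = 138.95°, invalid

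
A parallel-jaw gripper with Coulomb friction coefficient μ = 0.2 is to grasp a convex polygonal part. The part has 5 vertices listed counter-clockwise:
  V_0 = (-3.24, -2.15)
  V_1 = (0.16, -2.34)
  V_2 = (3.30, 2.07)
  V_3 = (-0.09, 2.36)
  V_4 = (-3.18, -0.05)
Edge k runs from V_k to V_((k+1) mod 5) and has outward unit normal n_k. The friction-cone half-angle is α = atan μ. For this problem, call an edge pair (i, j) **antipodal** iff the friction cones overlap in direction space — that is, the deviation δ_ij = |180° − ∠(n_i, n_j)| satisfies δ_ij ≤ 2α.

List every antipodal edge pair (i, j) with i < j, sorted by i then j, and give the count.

α = atan 0.2 = 11.31°;  2α = 22.62°
n_0 = (-0.0558, -0.9984)
n_1 = (+0.8146, -0.5800)
n_2 = (+0.0852, +0.9964)
n_3 = (-0.6150, +0.7885)
n_4 = (-0.9996, +0.0286)
  (0,1): δ = 122.25°  ·
  (0,2): δ = 1.69°  ✓
  (0,3): δ = 41.15°  ·
  (0,4): δ = 91.56°  ·
  (1,2): δ = 59.44°  ·
  (1,3): δ = 16.60°  ✓
  (1,4): δ = 33.81°  ·
  (2,3): δ = 137.16°  ·
  (2,4): δ = 86.75°  ·
  (3,4): δ = 129.59°  ·
antipodal pairs: 2

count = 2; pairs: (0,2), (1,3)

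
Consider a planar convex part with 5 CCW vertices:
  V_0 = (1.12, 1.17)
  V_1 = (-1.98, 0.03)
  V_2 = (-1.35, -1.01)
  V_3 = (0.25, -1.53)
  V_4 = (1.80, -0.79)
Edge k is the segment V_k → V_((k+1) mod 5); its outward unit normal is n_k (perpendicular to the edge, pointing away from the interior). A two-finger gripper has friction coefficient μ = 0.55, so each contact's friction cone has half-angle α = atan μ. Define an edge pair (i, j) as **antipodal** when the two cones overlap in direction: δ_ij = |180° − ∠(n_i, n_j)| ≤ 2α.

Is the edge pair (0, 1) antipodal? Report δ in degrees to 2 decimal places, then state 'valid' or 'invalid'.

δ = 78.98°, invalid

α = atan 0.55 = 28.81°;  2α = 57.62°
edge 0: e_0 = (-3.10, -1.14);  n_0 = (-0.3451, +0.9385)
edge 1: e_1 = (+0.63, -1.04);  n_1 = (-0.8553, -0.5181)
∠(n_0, n_1) = 101.02°
δ = |180° − 101.02°| = 78.98°
78.98° > 2α = 57.62°  →  invalid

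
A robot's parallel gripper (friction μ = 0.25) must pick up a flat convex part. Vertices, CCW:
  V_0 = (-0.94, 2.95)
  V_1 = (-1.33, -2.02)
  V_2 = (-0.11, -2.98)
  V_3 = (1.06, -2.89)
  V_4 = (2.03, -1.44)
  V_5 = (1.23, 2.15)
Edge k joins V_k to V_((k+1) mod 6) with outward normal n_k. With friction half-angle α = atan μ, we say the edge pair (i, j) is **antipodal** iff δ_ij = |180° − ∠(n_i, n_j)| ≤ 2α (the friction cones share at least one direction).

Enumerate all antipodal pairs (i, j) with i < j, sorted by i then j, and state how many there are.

α = atan 0.25 = 14.04°;  2α = 28.07°
n_0 = (-0.9969, +0.0782)
n_1 = (-0.6184, -0.7859)
n_2 = (+0.0767, -0.9971)
n_3 = (+0.8312, -0.5560)
n_4 = (+0.9761, +0.2175)
n_5 = (+0.3459, +0.9383)
  (0,1): δ = 123.71°  ·
  (0,2): δ = 81.11°  ·
  (0,3): δ = 29.29°  ·
  (0,4): δ = 17.05°  ✓
  (0,5): δ = 74.25°  ·
  (1,2): δ = 137.40°  ·
  (1,3): δ = 85.58°  ·
  (1,4): δ = 39.24°  ·
  (1,5): δ = 17.96°  ✓
  (2,3): δ = 128.18°  ·
  (2,4): δ = 81.84°  ·
  (2,5): δ = 24.64°  ✓
  (3,4): δ = 133.66°  ·
  (3,5): δ = 76.46°  ·
  (4,5): δ = 122.80°  ·
antipodal pairs: 3

count = 3; pairs: (0,4), (1,5), (2,5)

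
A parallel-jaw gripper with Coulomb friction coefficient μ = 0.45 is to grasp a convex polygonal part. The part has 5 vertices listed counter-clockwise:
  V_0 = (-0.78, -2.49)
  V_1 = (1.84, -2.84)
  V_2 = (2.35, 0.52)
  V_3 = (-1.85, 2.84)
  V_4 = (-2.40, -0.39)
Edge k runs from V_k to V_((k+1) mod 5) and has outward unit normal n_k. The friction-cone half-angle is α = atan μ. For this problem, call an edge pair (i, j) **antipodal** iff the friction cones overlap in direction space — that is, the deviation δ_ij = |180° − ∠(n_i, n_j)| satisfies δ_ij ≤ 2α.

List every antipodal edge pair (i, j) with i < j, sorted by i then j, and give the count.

α = atan 0.45 = 24.23°;  2α = 48.46°
n_0 = (-0.1324, -0.9912)
n_1 = (+0.9887, -0.1501)
n_2 = (+0.4835, +0.8753)
n_3 = (-0.9858, +0.1679)
n_4 = (-0.7918, -0.6108)
  (0,1): δ = 91.02°  ·
  (0,2): δ = 21.31°  ✓
  (0,3): δ = 87.95°  ·
  (0,4): δ = 135.26°  ·
  (1,2): δ = 110.28°  ·
  (1,3): δ = 1.03°  ✓
  (1,4): δ = 46.28°  ✓
  (2,3): δ = 70.75°  ·
  (2,4): δ = 23.44°  ✓
  (3,4): δ = 132.69°  ·
antipodal pairs: 4

count = 4; pairs: (0,2), (1,3), (1,4), (2,4)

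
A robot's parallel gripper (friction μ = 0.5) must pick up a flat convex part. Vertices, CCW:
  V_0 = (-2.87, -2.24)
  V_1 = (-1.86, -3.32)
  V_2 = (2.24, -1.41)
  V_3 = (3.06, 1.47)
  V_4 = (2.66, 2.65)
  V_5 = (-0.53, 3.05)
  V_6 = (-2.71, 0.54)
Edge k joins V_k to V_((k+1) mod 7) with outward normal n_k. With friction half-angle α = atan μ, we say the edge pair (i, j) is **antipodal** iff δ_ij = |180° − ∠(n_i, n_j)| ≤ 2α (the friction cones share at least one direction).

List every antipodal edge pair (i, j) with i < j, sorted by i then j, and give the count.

α = atan 0.5 = 26.57°;  2α = 53.13°
n_0 = (-0.7304, -0.6830)
n_1 = (+0.4223, -0.9065)
n_2 = (+0.9618, -0.2738)
n_3 = (+0.9471, +0.3210)
n_4 = (+0.1244, +0.9922)
n_5 = (-0.7550, +0.6557)
n_6 = (-0.9983, +0.0575)
  (0,1): δ = 108.10°  ·
  (0,2): δ = 58.97°  ·
  (0,3): δ = 24.36°  ✓
  (0,4): δ = 39.77°  ✓
  (0,5): δ = 95.94°  ·
  (0,6): δ = 133.62°  ·
  (1,2): δ = 130.87°  ·
  (1,3): δ = 96.25°  ·
  (1,4): δ = 32.13°  ✓
  (1,5): δ = 24.05°  ✓
  (1,6): δ = 61.73°  ·
  (2,3): δ = 145.38°  ·
  (2,4): δ = 81.25°  ·
  (2,5): δ = 25.08°  ✓
  (2,6): δ = 12.60°  ✓
  (3,4): δ = 115.87°  ·
  (3,5): δ = 59.70°  ·
  (3,6): δ = 22.02°  ✓
  (4,5): δ = 123.83°  ·
  (4,6): δ = 86.15°  ·
  (5,6): δ = 142.32°  ·
antipodal pairs: 7

count = 7; pairs: (0,3), (0,4), (1,4), (1,5), (2,5), (2,6), (3,6)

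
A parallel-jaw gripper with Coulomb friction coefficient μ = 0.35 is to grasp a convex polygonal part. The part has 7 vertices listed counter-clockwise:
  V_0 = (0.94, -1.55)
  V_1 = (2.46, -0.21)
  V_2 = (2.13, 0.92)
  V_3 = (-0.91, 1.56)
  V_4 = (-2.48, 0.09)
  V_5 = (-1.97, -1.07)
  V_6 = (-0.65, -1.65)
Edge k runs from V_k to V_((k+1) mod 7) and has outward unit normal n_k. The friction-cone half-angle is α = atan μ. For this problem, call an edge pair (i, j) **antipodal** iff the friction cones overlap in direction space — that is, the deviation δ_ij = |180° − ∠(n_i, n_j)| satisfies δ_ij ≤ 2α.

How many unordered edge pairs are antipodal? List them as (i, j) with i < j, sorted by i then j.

α = atan 0.35 = 19.29°;  2α = 38.58°
n_0 = (+0.6613, -0.7501)
n_1 = (+0.9599, +0.2803)
n_2 = (+0.2060, +0.9785)
n_3 = (-0.6835, +0.7300)
n_4 = (-0.9154, -0.4025)
n_5 = (-0.4023, -0.9155)
n_6 = (+0.0628, -0.9980)
  (0,1): δ = 115.12°  ·
  (0,2): δ = 53.29°  ·
  (0,3): δ = 1.72°  ✓
  (0,4): δ = 72.33°  ·
  (0,5): δ = 114.88°  ·
  (0,6): δ = 142.20°  ·
  (1,2): δ = 118.17°  ·
  (1,3): δ = 63.16°  ·
  (1,4): δ = 7.45°  ✓
  (1,5): δ = 50.00°  ·
  (1,6): δ = 77.32°  ·
  (2,3): δ = 125.00°  ·
  (2,4): δ = 54.38°  ·
  (2,5): δ = 11.83°  ✓
  (2,6): δ = 15.49°  ✓
  (3,4): δ = 109.38°  ·
  (3,5): δ = 66.84°  ·
  (3,6): δ = 39.52°  ·
  (4,5): δ = 137.45°  ·
  (4,6): δ = 110.13°  ·
  (5,6): δ = 152.68°  ·
antipodal pairs: 4

count = 4; pairs: (0,3), (1,4), (2,5), (2,6)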